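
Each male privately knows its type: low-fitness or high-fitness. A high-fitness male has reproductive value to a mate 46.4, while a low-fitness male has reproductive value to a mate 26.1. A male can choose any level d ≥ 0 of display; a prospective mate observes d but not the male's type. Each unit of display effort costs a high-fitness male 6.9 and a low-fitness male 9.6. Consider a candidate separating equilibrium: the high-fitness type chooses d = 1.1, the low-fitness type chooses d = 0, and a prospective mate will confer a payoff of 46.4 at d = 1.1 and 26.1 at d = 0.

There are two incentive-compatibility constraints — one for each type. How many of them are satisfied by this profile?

Low-fitness type: stay at 0 → 26.1; mimic → 46.4 − 9.6 × 1.1 = 35.84. IC fails (26.1 < 35.84).
High-fitness type: signal → 46.4 − 6.9 × 1.1 = 38.81; deviate to 0 → 26.1. IC holds (38.81 ≥ 26.1).
1 of 2 constraints hold, so this profile is not an equilibrium.

1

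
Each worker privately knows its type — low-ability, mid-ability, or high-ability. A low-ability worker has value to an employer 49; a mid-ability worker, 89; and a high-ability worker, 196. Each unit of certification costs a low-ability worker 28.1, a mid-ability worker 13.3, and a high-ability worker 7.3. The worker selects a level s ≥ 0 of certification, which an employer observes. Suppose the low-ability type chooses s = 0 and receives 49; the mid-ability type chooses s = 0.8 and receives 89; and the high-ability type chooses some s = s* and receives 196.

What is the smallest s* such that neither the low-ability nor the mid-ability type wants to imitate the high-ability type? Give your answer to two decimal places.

Mid-ability type (on-path payoff 89 − 13.3×0.8 = 78.36) won't mimic when 78.36 ≥ 196 − 13.3·s*, i.e. s* ≥ 8.85.
Low-ability type (on-path payoff 49) won't mimic when 49 ≥ 196 − 28.1·s*, i.e. s* ≥ 5.23.
Both must hold, so s* = max(5.23, 8.85) = 8.85. The mid-ability type's constraint binds.

8.85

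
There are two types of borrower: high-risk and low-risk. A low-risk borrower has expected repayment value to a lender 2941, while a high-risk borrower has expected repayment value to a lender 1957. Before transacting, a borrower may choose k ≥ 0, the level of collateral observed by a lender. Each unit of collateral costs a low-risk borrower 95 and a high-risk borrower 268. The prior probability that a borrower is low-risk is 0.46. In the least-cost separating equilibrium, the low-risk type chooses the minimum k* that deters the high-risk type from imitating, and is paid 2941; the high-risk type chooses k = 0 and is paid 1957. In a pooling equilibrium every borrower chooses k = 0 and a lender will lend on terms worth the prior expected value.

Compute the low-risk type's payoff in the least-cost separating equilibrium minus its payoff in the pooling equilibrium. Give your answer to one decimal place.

Least-cost separating signal: k* solves 1957 = 2941 − 268·k*, so k* = (2941 − 1957)/268 ≈ 3.6716.
Low-risk type's separating payoff: 2941 − 95 × k* = 2941 − 95 × (2941 − 1957)/268 = 2941 − 93480/268 ≈ 2592.194.
Pooling payoff: 0.46 × 2941 + 0.54 × 1957 = 2409.64.
Difference: 2592.194 − 2409.64 = 182.554, i.e. 182.6 to one decimal place.
The low-risk type prefers to separate.

182.6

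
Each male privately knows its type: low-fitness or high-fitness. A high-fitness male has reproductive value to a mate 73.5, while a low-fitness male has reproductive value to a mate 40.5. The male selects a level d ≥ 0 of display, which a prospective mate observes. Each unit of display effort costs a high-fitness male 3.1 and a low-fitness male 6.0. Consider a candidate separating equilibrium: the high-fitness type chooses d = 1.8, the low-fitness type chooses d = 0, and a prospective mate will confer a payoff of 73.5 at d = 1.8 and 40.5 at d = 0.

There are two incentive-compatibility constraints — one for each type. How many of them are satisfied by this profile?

Low-fitness type: stay at 0 → 40.5; mimic → 73.5 − 6.0 × 1.8 = 62.7. IC fails (40.5 < 62.7).
High-fitness type: signal → 73.5 − 3.1 × 1.8 = 67.92; deviate to 0 → 40.5. IC holds (67.92 ≥ 40.5).
1 of 2 constraints hold, so this profile is not an equilibrium.

1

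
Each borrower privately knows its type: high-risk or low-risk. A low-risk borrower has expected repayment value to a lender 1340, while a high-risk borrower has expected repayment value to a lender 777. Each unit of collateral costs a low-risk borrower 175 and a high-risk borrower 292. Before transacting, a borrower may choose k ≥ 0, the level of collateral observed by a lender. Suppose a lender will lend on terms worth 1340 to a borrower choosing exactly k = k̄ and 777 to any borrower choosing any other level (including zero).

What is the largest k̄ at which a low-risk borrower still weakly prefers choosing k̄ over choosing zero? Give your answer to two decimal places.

Choosing k̄ yields the low-risk type 1340 − 175·k̄; choosing zero yields 777.
The low-risk type is indifferent at 1340 − 175·k̄ = 777, i.e. k̄ = (1340 − 777) / 175 ≈ 3.22.
For any k̄ above 3.22 the low-risk type would rather pool at zero, so separation collapses.

3.22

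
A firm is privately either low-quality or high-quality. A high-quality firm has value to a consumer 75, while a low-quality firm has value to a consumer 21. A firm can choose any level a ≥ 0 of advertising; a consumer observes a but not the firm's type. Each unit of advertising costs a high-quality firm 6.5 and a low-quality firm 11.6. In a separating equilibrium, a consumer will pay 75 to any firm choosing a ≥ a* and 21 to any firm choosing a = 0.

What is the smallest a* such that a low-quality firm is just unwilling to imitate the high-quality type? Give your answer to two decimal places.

4.66

A low-quality firm choosing a = 0 receives 21.
Imitating at a* instead would pay 75 at cost 11.6·a*, netting 75 − 11.6·a*.
Indifference: 21 = 75 − 11.6·a*, so a* = (75 − 21) / 11.6 ≈ 4.66.
This is the low-quality type's binding incentive-compatibility constraint; any a ≥ 4.66 sustains separation on that side.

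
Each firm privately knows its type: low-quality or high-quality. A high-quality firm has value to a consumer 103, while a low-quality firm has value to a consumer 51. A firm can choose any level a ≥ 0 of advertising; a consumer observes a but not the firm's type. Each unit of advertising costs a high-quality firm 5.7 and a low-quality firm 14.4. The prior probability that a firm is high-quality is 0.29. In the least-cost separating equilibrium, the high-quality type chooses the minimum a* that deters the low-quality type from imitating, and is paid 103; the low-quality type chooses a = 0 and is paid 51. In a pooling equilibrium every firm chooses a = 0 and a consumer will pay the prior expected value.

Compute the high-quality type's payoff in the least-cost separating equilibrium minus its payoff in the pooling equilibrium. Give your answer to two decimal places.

Least-cost separating signal: a* solves 51 = 103 − 14.4·a*, so a* = (103 − 51)/14.4 ≈ 3.6111.
High-quality type's separating payoff: 103 − 5.7 × a* = 103 − 5.7 × (103 − 51)/14.4 = 103 − 296.4/14.4 ≈ 82.4167.
Pooling payoff: 0.29 × 103 + 0.71 × 51 = 66.08.
Difference: 82.4167 − 66.08 = 16.3367, i.e. 16.34 to two decimal places.
The high-quality type prefers to separate.

16.34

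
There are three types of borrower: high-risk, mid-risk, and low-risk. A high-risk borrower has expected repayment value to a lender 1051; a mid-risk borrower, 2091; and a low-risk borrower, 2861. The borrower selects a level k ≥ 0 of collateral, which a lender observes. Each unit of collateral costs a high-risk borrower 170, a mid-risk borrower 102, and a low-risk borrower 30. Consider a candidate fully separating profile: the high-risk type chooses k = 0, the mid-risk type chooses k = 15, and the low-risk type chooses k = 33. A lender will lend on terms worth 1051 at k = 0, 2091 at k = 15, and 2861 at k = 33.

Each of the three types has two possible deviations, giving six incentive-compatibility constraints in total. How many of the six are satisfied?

Mid-risk (own payoff 2091 − 102×15 = 561): to k=0 gives 1051 → profitable ✗; to k=33 gives 2861 − 102×33 = -505 → no gain ✓.
Low-risk (own payoff 2861 − 30×33 = 1871): to k=0 gives 1051 → no gain ✓; to k=15 gives 2091 − 30×15 = 1641 → no gain ✓.
High-risk (own payoff 1051): to k=15 gives 2091 − 170×15 = -459 → no gain ✓; to k=33 gives 2861 − 170×33 = -2749 → no gain ✓.
5 of the 6 constraints hold; not an equilibrium.

5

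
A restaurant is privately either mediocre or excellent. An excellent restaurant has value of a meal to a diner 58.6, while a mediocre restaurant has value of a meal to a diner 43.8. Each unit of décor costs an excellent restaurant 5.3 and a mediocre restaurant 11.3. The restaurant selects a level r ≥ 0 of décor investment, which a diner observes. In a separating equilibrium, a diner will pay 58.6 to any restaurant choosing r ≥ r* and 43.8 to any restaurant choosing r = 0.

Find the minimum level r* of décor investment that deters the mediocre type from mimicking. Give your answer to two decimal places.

1.31

A mediocre restaurant choosing r = 0 receives 43.8.
Imitating at r* instead would pay 58.6 at cost 11.3·r*, netting 58.6 − 11.3·r*.
Indifference: 43.8 = 58.6 − 11.3·r*, so r* = (58.6 − 43.8) / 11.3 ≈ 1.31.
At r* the mediocre type's incentive constraint just binds; the excellent type strictly prefers r* since its per-unit cost is lower.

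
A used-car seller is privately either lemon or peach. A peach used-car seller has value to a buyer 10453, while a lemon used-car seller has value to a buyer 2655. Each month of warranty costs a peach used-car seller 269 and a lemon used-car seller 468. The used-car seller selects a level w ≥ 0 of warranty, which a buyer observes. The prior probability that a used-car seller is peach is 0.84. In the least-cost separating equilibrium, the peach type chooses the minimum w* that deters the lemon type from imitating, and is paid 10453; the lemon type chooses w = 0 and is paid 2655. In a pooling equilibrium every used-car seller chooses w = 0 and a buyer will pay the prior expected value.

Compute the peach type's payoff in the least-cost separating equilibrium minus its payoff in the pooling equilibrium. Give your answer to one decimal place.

Least-cost separating signal: w* solves 2655 = 10453 − 468·w*, so w* = (10453 − 2655)/468 ≈ 16.6624.
Peach type's separating payoff: 10453 − 269 × w* = 10453 − 269 × (10453 − 2655)/468 = 10453 − 2097662/468 ≈ 5970.816.
Pooling payoff: 0.84 × 10453 + 0.16 × 2655 = 9205.32.
Difference: 5970.816 − 9205.32 = -3234.504, i.e. -3234.5 to one decimal place.
The peach type would prefer the pooling outcome.

-3234.5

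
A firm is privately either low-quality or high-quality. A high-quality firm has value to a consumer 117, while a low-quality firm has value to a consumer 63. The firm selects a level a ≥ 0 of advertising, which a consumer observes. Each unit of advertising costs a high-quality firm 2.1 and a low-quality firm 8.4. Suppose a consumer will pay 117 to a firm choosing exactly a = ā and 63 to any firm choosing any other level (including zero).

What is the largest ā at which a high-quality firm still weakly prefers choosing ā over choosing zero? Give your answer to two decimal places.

25.71

Choosing ā yields the high-quality type 117 − 2.1·ā; choosing zero yields 63.
The high-quality type is indifferent at 117 − 2.1·ā = 63, i.e. ā = (117 − 63) / 2.1 ≈ 25.71.
For any ā above 25.71 the high-quality type would rather pool at zero, so separation collapses.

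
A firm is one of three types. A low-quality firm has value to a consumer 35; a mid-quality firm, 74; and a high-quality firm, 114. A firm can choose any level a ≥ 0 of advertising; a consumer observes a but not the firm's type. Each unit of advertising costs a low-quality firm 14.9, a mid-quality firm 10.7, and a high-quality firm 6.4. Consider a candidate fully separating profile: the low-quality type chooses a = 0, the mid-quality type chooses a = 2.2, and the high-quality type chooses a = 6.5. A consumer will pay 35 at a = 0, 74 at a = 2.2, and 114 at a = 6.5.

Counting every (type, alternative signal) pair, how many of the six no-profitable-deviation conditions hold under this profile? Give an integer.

5

Mid-quality (own payoff 74 − 10.7×2.2 = 50.46): to a=0 gives 35 → no gain ✓; to a=6.5 gives 114 − 10.7×6.5 = 44.45 → no gain ✓.
Low-quality (own payoff 35): to a=2.2 gives 74 − 14.9×2.2 = 41.22 → profitable ✗; to a=6.5 gives 114 − 14.9×6.5 = 17.15 → no gain ✓.
High-quality (own payoff 114 − 6.4×6.5 = 72.4): to a=0 gives 35 → no gain ✓; to a=2.2 gives 74 − 6.4×2.2 = 59.92 → no gain ✓.
5 of the 6 constraints hold; not an equilibrium.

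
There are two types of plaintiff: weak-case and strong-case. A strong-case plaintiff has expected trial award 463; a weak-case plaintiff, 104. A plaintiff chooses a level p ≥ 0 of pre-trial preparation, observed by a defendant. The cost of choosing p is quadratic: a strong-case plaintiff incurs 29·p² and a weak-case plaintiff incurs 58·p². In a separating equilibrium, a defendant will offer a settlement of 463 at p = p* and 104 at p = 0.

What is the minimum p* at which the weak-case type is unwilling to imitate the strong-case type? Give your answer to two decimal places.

The weak-case type at p = 0 receives 104; imitating at p* yields 463 − 58·p*².
Indifference: 104 = 463 − 58·p*², so p*² = (463 − 104) / 58 ≈ 6.1897.
p* = √6.1897 ≈ 2.49.

2.49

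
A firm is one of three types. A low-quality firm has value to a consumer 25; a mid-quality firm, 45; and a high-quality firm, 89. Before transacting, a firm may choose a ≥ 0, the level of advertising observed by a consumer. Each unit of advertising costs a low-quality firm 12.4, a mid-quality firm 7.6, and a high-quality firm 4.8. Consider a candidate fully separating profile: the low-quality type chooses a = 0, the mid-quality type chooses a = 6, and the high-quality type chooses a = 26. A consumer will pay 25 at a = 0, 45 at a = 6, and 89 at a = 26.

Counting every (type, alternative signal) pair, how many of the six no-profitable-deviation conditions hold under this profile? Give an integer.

Mid-quality (own payoff 45 − 7.6×6 = -0.6): to a=0 gives 25 → profitable ✗; to a=26 gives 89 − 7.6×26 = -108.6 → no gain ✓.
Low-quality (own payoff 25): to a=6 gives 45 − 12.4×6 = -29.4 → no gain ✓; to a=26 gives 89 − 12.4×26 = -233.4 → no gain ✓.
High-quality (own payoff 89 − 4.8×26 = -35.8): to a=0 gives 25 → profitable ✗; to a=6 gives 45 − 4.8×6 = 16.2 → profitable ✗.
3 of the 6 constraints hold; not an equilibrium.

3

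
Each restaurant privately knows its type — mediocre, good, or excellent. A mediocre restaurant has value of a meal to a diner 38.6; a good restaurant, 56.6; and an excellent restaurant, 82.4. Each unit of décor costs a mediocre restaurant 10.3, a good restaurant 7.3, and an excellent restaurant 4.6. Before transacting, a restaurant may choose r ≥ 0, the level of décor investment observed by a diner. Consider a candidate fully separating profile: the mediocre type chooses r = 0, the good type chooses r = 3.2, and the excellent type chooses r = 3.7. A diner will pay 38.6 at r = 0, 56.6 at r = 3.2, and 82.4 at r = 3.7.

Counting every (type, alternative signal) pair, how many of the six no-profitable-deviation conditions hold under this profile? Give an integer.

Excellent (own payoff 82.4 − 4.6×3.7 = 65.38): to r=0 gives 38.6 → no gain ✓; to r=3.2 gives 56.6 − 4.6×3.2 = 41.88 → no gain ✓.
Good (own payoff 56.6 − 7.3×3.2 = 33.24): to r=0 gives 38.6 → profitable ✗; to r=3.7 gives 82.4 − 7.3×3.7 = 55.39 → profitable ✗.
Mediocre (own payoff 38.6): to r=3.2 gives 56.6 − 10.3×3.2 = 23.64 → no gain ✓; to r=3.7 gives 82.4 − 10.3×3.7 = 44.29 → profitable ✗.
3 of the 6 constraints hold; not an equilibrium.

3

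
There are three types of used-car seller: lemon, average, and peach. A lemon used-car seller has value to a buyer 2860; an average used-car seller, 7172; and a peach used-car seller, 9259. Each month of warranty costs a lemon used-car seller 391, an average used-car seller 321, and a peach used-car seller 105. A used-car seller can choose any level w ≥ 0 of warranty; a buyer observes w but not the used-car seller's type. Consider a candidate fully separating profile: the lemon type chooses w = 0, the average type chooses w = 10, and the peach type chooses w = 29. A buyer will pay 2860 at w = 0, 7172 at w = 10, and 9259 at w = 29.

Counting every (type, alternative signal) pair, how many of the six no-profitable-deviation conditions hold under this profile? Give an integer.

5

Lemon (own payoff 2860): to w=10 gives 7172 − 391×10 = 3262 → profitable ✗; to w=29 gives 9259 − 391×29 = -2080 → no gain ✓.
Average (own payoff 7172 − 321×10 = 3962): to w=0 gives 2860 → no gain ✓; to w=29 gives 9259 − 321×29 = -50 → no gain ✓.
Peach (own payoff 9259 − 105×29 = 6214): to w=0 gives 2860 → no gain ✓; to w=10 gives 7172 − 105×10 = 6122 → no gain ✓.
5 of the 6 constraints hold; not an equilibrium.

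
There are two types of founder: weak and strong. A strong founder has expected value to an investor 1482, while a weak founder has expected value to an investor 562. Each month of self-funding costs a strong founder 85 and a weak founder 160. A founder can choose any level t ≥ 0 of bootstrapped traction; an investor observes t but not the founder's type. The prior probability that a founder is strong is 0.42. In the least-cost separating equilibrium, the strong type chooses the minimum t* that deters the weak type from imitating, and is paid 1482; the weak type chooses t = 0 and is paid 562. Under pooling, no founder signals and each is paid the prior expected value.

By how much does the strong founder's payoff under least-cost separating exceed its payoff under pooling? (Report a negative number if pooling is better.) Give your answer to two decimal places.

Least-cost separating signal: t* solves 562 = 1482 − 160·t*, so t* = (1482 − 562)/160 = 5.75.
Strong type's separating payoff: 1482 − 85 × t* = 1482 − 85 × (1482 − 562)/160 = 1482 − 78200/160 = 993.25.
Pooling payoff: 0.42 × 1482 + 0.58 × 562 = 948.4.
Difference: 993.25 − 948.4 = 44.85.
The strong type prefers to separate.

44.85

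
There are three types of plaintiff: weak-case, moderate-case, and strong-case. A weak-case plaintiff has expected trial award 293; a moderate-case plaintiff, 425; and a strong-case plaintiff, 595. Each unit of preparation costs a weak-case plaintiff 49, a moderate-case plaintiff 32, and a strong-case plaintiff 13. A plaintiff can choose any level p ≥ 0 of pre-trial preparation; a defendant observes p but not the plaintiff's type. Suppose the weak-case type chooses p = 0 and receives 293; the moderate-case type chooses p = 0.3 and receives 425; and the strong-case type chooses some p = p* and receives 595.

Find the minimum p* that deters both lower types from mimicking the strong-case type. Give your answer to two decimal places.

6.16

Weak-case type (on-path payoff 293) won't mimic when 293 ≥ 595 − 49·p*, i.e. p* ≥ 6.16.
Moderate-case type (on-path payoff 425 − 32×0.3 = 415.4) won't mimic when 415.4 ≥ 595 − 32·p*, i.e. p* ≥ 5.61.
Both must hold, so p* = max(6.16, 5.61) = 6.16. The weak-case type's constraint binds.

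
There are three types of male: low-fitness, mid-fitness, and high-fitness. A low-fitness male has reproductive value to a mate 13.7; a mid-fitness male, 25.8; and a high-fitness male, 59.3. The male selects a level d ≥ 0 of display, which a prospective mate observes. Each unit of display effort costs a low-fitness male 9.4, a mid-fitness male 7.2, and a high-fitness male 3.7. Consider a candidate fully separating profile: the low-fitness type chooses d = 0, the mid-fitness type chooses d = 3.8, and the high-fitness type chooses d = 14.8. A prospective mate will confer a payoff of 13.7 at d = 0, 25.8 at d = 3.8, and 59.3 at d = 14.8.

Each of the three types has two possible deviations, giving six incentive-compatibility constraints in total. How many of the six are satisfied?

3

High-fitness (own payoff 59.3 − 3.7×14.8 = 4.54): to d=0 gives 13.7 → profitable ✗; to d=3.8 gives 25.8 − 3.7×3.8 = 11.74 → profitable ✗.
Mid-fitness (own payoff 25.8 − 7.2×3.8 = -1.56): to d=0 gives 13.7 → profitable ✗; to d=14.8 gives 59.3 − 7.2×14.8 = -47.26 → no gain ✓.
Low-fitness (own payoff 13.7): to d=3.8 gives 25.8 − 9.4×3.8 = -9.92 → no gain ✓; to d=14.8 gives 59.3 − 9.4×14.8 = -79.82 → no gain ✓.
3 of the 6 constraints hold; not an equilibrium.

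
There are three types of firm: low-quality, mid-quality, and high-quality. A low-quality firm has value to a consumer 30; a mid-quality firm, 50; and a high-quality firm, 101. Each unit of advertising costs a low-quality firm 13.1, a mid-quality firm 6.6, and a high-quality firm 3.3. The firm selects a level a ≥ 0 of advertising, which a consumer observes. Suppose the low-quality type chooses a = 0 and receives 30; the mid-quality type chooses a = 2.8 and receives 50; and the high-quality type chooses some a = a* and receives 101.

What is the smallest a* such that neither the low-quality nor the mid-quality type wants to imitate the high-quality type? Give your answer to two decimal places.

10.53

Low-quality type (on-path payoff 30) won't mimic when 30 ≥ 101 − 13.1·a*, i.e. a* ≥ 5.42.
Mid-quality type (on-path payoff 50 − 6.6×2.8 = 31.52) won't mimic when 31.52 ≥ 101 − 6.6·a*, i.e. a* ≥ 10.53.
Both must hold, so a* = max(5.42, 10.53) = 10.53. The mid-quality type's constraint binds.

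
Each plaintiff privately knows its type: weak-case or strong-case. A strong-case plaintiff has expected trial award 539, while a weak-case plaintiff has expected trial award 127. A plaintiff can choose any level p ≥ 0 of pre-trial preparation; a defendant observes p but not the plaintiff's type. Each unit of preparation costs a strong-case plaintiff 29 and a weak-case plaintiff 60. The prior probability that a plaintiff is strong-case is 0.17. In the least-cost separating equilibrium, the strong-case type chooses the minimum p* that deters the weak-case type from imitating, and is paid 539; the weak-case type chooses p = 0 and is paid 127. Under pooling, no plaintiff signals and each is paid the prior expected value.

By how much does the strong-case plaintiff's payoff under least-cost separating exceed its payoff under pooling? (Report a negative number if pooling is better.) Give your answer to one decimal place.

Least-cost separating signal: p* solves 127 = 539 − 60·p*, so p* = (539 − 127)/60 ≈ 6.8667.
Strong-case type's separating payoff: 539 − 29 × p* = 539 − 29 × (539 − 127)/60 = 539 − 11948/60 ≈ 339.867.
Pooling payoff: 0.17 × 539 + 0.83 × 127 = 197.04.
Difference: 339.867 − 197.04 = 142.827, i.e. 142.8 to one decimal place.
The strong-case type prefers to separate.

142.8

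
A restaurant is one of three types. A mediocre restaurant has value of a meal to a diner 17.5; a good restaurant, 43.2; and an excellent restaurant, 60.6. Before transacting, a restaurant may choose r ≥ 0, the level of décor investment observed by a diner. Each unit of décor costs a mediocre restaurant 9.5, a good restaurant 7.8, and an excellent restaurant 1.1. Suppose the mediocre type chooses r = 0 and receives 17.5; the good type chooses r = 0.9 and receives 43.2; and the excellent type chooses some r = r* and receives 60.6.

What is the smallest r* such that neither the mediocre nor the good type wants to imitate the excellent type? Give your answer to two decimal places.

Good type (on-path payoff 43.2 − 7.8×0.9 = 36.18) won't mimic when 36.18 ≥ 60.6 − 7.8·r*, i.e. r* ≥ 3.13.
Mediocre type (on-path payoff 17.5) won't mimic when 17.5 ≥ 60.6 − 9.5·r*, i.e. r* ≥ 4.54.
Both must hold, so r* = max(4.54, 3.13) = 4.54. The mediocre type's constraint binds.

4.54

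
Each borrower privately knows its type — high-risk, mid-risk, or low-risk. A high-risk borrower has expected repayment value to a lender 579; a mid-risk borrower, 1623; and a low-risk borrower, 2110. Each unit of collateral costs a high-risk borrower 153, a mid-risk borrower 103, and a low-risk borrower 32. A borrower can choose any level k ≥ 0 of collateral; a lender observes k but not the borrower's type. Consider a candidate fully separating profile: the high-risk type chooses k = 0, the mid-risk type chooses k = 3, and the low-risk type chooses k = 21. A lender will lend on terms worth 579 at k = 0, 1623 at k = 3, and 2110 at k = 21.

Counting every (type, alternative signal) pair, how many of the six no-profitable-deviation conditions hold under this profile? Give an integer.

4

Mid-risk (own payoff 1623 − 103×3 = 1314): to k=0 gives 579 → no gain ✓; to k=21 gives 2110 − 103×21 = -53 → no gain ✓.
High-risk (own payoff 579): to k=3 gives 1623 − 153×3 = 1164 → profitable ✗; to k=21 gives 2110 − 153×21 = -1103 → no gain ✓.
Low-risk (own payoff 2110 − 32×21 = 1438): to k=0 gives 579 → no gain ✓; to k=3 gives 1623 − 32×3 = 1527 → profitable ✗.
4 of the 6 constraints hold; not an equilibrium.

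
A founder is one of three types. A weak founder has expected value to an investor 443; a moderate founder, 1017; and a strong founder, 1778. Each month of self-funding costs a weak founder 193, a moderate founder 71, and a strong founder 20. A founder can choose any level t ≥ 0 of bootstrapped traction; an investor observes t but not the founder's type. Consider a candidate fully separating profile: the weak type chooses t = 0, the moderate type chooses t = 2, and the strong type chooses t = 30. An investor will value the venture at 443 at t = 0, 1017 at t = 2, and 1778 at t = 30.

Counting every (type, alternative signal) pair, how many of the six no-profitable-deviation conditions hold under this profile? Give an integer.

5

Moderate (own payoff 1017 − 71×2 = 875): to t=0 gives 443 → no gain ✓; to t=30 gives 1778 − 71×30 = -352 → no gain ✓.
Strong (own payoff 1778 − 20×30 = 1178): to t=0 gives 443 → no gain ✓; to t=2 gives 1017 − 20×2 = 977 → no gain ✓.
Weak (own payoff 443): to t=2 gives 1017 − 193×2 = 631 → profitable ✗; to t=30 gives 1778 − 193×30 = -4012 → no gain ✓.
5 of the 6 constraints hold; not an equilibrium.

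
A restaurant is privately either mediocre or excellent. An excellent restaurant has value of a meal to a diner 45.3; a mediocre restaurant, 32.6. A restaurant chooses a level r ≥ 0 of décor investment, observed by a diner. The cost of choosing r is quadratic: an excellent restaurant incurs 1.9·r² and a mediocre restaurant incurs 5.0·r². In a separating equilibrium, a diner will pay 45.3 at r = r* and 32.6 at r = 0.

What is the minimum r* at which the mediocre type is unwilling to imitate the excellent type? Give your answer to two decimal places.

1.59

The mediocre type at r = 0 receives 32.6; imitating at r* yields 45.3 − 5.0·r*².
Indifference: 32.6 = 45.3 − 5.0·r*², so r*² = (45.3 − 32.6) / 5.0 = 2.54.
r* = √2.54 ≈ 1.59.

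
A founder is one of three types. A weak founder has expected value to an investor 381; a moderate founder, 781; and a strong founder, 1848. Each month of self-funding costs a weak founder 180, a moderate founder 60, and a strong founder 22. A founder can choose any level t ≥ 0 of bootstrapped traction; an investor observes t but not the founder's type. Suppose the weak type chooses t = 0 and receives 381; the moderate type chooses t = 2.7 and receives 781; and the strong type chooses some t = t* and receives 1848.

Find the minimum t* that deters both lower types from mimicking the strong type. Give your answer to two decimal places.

20.48

Weak type (on-path payoff 381) won't mimic when 381 ≥ 1848 − 180·t*, i.e. t* ≥ 8.15.
Moderate type (on-path payoff 781 − 60×2.7 = 619) won't mimic when 619 ≥ 1848 − 60·t*, i.e. t* ≥ 20.48.
Both must hold, so t* = max(8.15, 20.48) = 20.48. The moderate type's constraint binds.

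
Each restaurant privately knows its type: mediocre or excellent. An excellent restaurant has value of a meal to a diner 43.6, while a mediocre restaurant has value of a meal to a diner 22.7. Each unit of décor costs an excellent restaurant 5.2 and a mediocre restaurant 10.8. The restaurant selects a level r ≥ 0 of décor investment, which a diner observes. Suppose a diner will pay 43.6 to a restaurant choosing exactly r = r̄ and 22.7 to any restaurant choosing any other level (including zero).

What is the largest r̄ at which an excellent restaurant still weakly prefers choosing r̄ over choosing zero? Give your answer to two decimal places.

Choosing r̄ yields the excellent type 43.6 − 5.2·r̄; choosing zero yields 22.7.
The excellent type is indifferent at 43.6 − 5.2·r̄ = 22.7, i.e. r̄ = (43.6 − 22.7) / 5.2 ≈ 4.02.
For any r̄ above 4.02 the excellent type would rather pool at zero, so separation collapses.

4.02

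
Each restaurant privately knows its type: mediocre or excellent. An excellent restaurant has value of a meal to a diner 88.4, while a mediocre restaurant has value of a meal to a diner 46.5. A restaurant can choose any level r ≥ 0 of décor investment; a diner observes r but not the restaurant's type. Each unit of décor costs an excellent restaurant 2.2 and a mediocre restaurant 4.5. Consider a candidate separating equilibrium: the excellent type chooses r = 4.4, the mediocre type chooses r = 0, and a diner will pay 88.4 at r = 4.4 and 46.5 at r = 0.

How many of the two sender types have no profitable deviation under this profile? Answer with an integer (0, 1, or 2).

Mediocre type: stay at 0 → 46.5; mimic → 88.4 − 4.5 × 4.4 = 68.6. IC fails (46.5 < 68.6).
Excellent type: signal → 88.4 − 2.2 × 4.4 = 78.72; deviate to 0 → 46.5. IC holds (78.72 ≥ 46.5).
1 of 2 constraints hold, so this profile is not an equilibrium.

1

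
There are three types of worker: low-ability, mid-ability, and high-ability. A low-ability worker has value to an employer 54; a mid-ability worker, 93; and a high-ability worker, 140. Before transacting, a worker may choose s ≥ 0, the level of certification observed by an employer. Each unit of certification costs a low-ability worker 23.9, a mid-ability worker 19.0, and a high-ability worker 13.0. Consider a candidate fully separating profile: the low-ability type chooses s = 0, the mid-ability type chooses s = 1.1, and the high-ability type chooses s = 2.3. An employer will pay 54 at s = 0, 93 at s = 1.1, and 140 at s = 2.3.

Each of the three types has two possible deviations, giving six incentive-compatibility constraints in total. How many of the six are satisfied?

3

High-ability (own payoff 140 − 13.0×2.3 = 110.1): to s=0 gives 54 → no gain ✓; to s=1.1 gives 93 − 13.0×1.1 = 78.7 → no gain ✓.
Low-ability (own payoff 54): to s=1.1 gives 93 − 23.9×1.1 = 66.71 → profitable ✗; to s=2.3 gives 140 − 23.9×2.3 = 85.03 → profitable ✗.
Mid-ability (own payoff 93 − 19.0×1.1 = 72.1): to s=0 gives 54 → no gain ✓; to s=2.3 gives 140 − 19.0×2.3 = 96.3 → profitable ✗.
3 of the 6 constraints hold; not an equilibrium.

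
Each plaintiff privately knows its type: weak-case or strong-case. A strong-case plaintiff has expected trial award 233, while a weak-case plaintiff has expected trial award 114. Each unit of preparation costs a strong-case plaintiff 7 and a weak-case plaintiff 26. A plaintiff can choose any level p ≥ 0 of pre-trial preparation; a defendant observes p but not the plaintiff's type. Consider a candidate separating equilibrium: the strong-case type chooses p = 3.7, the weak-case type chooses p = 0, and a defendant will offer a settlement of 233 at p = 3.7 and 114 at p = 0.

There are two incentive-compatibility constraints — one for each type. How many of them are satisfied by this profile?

1

Strong-case type: signal → 233 − 7 × 3.7 = 207.1; deviate to 0 → 114. IC holds (207.1 ≥ 114).
Weak-case type: stay at 0 → 114; mimic → 233 − 26 × 3.7 = 136.8. IC fails (114 < 136.8).
1 of 2 constraints hold, so this profile is not an equilibrium.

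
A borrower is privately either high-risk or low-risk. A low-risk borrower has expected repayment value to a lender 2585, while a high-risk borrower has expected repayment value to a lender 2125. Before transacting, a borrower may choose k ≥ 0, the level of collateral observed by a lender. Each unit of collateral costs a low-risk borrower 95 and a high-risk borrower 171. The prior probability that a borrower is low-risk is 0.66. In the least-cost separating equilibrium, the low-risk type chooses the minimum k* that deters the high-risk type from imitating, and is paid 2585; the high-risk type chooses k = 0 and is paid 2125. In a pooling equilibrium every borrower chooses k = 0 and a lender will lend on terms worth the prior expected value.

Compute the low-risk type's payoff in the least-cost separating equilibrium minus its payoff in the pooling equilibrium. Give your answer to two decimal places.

-99.16

Least-cost separating signal: k* solves 2125 = 2585 − 171·k*, so k* = (2585 − 2125)/171 ≈ 2.6901.
Low-risk type's separating payoff: 2585 − 95 × k* = 2585 − 95 × (2585 − 2125)/171 = 2585 − 43700/171 ≈ 2329.4444.
Pooling payoff: 0.66 × 2585 + 0.34 × 2125 = 2428.6.
Difference: 2329.4444 − 2428.6 = -99.1556, i.e. -99.16 to two decimal places.
The low-risk type would prefer the pooling outcome.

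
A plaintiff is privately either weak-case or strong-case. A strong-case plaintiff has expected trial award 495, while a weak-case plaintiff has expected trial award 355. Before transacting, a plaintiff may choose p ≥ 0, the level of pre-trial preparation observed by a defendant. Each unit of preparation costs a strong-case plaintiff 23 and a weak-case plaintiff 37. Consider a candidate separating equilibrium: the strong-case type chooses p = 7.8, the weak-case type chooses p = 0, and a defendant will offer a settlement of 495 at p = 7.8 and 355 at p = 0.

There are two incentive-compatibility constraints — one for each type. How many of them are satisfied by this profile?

1

Weak-case type: stay at 0 → 355; mimic → 495 − 37 × 7.8 = 206.4. IC holds (355 ≥ 206.4).
Strong-case type: signal → 495 − 23 × 7.8 = 315.6; deviate to 0 → 355. IC fails (315.6 < 355).
1 of 2 constraints hold, so this profile is not an equilibrium.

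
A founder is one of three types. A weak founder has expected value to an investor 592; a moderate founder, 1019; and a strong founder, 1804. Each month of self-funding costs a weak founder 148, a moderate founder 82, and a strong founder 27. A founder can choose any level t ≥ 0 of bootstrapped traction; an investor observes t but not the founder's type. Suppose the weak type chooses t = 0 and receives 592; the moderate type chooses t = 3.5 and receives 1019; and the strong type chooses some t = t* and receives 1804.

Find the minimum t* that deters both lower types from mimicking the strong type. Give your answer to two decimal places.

Moderate type (on-path payoff 1019 − 82×3.5 = 732) won't mimic when 732 ≥ 1804 − 82·t*, i.e. t* ≥ 13.07.
Weak type (on-path payoff 592) won't mimic when 592 ≥ 1804 − 148·t*, i.e. t* ≥ 8.19.
Both must hold, so t* = max(8.19, 13.07) = 13.07. The moderate type's constraint binds.

13.07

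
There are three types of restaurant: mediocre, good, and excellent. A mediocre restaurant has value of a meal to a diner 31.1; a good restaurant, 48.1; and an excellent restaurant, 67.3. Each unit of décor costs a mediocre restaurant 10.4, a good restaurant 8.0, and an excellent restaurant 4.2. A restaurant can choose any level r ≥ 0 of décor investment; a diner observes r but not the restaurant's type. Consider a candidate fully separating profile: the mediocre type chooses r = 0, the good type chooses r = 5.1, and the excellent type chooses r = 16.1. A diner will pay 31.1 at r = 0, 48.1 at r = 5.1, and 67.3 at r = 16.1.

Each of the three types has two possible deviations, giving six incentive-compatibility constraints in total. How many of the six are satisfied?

3

Mediocre (own payoff 31.1): to r=5.1 gives 48.1 − 10.4×5.1 = -4.94 → no gain ✓; to r=16.1 gives 67.3 − 10.4×16.1 = -100.14 → no gain ✓.
Good (own payoff 48.1 − 8.0×5.1 = 7.3): to r=0 gives 31.1 → profitable ✗; to r=16.1 gives 67.3 − 8.0×16.1 = -61.5 → no gain ✓.
Excellent (own payoff 67.3 − 4.2×16.1 = -0.32): to r=0 gives 31.1 → profitable ✗; to r=5.1 gives 48.1 − 4.2×5.1 = 26.68 → profitable ✗.
3 of the 6 constraints hold; not an equilibrium.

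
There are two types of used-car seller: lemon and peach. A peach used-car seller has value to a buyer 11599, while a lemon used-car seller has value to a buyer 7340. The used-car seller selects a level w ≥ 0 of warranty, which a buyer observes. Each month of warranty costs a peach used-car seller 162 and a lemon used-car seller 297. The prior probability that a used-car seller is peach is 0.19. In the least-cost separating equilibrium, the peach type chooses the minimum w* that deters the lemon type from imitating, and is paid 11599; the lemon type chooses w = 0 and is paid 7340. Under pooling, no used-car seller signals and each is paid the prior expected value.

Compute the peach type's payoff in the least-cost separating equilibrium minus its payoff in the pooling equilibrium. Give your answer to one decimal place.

Least-cost separating signal: w* solves 7340 = 11599 − 297·w*, so w* = (11599 − 7340)/297 ≈ 14.3401.
Peach type's separating payoff: 11599 − 162 × w* = 11599 − 162 × (11599 − 7340)/297 = 11599 − 689958/297 ≈ 9275.909.
Pooling payoff: 0.19 × 11599 + 0.81 × 7340 = 8149.21.
Difference: 9275.909 − 8149.21 = 1126.699, i.e. 1126.7 to one decimal place.
The peach type prefers to separate.

1126.7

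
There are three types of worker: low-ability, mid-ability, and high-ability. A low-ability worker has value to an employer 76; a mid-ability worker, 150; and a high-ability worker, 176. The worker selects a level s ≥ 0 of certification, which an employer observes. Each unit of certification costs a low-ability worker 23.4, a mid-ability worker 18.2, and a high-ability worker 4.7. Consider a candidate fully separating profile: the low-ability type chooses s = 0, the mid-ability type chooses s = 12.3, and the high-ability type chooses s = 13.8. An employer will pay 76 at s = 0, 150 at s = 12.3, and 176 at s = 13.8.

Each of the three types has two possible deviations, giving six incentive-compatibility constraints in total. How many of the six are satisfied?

Low-ability (own payoff 76): to s=12.3 gives 150 − 23.4×12.3 = -137.82 → no gain ✓; to s=13.8 gives 176 − 23.4×13.8 = -146.92 → no gain ✓.
Mid-ability (own payoff 150 − 18.2×12.3 = -73.86): to s=0 gives 76 → profitable ✗; to s=13.8 gives 176 − 18.2×13.8 = -75.16 → no gain ✓.
High-ability (own payoff 176 − 4.7×13.8 = 111.14): to s=0 gives 76 → no gain ✓; to s=12.3 gives 150 − 4.7×12.3 = 92.19 → no gain ✓.
5 of the 6 constraints hold; not an equilibrium.

5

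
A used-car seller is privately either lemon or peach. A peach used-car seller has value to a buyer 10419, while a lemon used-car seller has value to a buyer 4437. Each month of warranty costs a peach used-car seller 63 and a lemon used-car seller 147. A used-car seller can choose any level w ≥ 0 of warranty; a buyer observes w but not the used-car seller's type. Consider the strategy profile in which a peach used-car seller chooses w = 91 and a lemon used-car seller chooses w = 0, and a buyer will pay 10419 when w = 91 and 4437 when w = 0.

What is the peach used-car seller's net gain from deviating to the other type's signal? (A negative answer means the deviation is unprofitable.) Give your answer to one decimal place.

Playing w = 91 the peach used-car seller receives 10419 − 63 × 91 = 4686.
Deviating to w = 0 yields 4437 instead.
Gain from deviating: 4437 − 4686 = -249.0.
The gain is negative, so the peach type's incentive-compatibility constraint is satisfied.

-249.0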